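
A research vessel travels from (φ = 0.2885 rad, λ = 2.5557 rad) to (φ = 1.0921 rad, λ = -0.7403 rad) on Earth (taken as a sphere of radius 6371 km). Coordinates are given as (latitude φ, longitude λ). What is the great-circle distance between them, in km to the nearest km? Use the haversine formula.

In radians: φ₁ = 0.2885, φ₂ = 1.0921, Δλ = 171.153° = 2.9872 rad.
Haversine: a = sin²(Δφ/2) + cos φ₁ cos φ₂ sin²(Δλ/2) = 0.1529 + (0.9587)(0.4606)(0.9941) = 0.59190.
Central angle c = 2·arcsin(√a) = 1.75565 rad.
Distance = R·c = 6371 × 1.7556 ≈ 11185 km.

11185 km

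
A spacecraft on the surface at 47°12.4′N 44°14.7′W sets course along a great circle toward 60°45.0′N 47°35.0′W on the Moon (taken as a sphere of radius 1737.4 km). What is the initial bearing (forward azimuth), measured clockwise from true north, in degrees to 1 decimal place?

353.1°

With φ₁ = 0.8239, φ₂ = 1.0603, Δλ = -0.0583 rad, the forward-azimuth formula gives
θ = atan2( sin Δλ cos φ₂ , cos φ₁ sin φ₂ − sin φ₁ cos φ₂ cos Δλ ) = atan2(-0.0285, 0.2348) = -6.91°.
Adding 360° brings this into [0°, 360°): 353.1°.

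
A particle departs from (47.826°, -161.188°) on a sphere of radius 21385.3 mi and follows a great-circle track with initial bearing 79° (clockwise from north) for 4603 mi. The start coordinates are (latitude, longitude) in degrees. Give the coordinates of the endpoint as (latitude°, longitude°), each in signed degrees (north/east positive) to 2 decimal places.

48.71°, -142.66°

Angular distance δ = d/R = 4603/21385.3 = 0.21524 rad; initial bearing θ = 1.3788 rad.
sin φ₂ = sin φ₁ cos δ + cos φ₁ sin δ cos θ = (0.7411)(0.9769) + (0.6714)(0.2136)(0.1908) = 0.7514, so φ₂ = 48.71°.
Δλ = atan2(sin θ sin δ cos φ₁, cos δ − sin φ₁ sin φ₂) = atan2(0.1408, 0.4201) = 18.525°.
λ₂ = -161.188° + 18.525° = -142.66°.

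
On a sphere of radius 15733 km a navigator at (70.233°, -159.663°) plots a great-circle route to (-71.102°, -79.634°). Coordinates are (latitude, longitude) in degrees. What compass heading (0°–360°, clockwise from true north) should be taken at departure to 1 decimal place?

139.4°

Δλ = 80.029° = 1.3968 rad.
y = sin Δλ · cos φ₂ = (0.9849)(0.3239) = 0.3190
x = cos φ₁ sin φ₂ − sin φ₁ cos φ₂ cos Δλ = (0.3382)(-0.9461) − (0.9411)(0.3239)(0.1731) = -0.3727
θ = atan2(y, x) = 139.44°, so the bearing is 139.4°.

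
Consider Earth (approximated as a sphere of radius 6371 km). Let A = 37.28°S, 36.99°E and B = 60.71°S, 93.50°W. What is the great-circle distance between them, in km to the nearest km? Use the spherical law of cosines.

In radians: φ₁ = -0.6507, φ₂ = -1.0596, Δλ = -130.490° = -2.2775 rad.
cos c = sin φ₁ sin φ₂ + cos φ₁ cos φ₂ cos Δλ = (-0.6057)(-0.8722) + (0.7957)(0.4892)(-0.6493) = 0.27551,
so c = arccos(0.27551) = 1.29167 rad.
Distance = R·c = 6371 × 1.2917 ≈ 8229 km.

8229 km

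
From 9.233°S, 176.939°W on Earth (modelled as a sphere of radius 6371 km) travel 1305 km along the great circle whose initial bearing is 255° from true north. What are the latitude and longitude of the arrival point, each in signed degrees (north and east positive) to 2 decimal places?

-12.07°, 171.47°

Angular distance δ = d/R = 1305/6371 = 0.20483 rad; initial bearing θ = 4.4506 rad.
sin φ₂ = sin φ₁ cos δ + cos φ₁ sin δ cos θ = (-0.1604)(0.9791) + (0.9870)(0.2034)(-0.2588) = -0.2091, so φ₂ = -12.07°.
Δλ = atan2(sin θ sin δ cos φ₁, cos δ − sin φ₁ sin φ₂) = atan2(-0.1939, 0.9456) = -11.590°.
λ₂ = -176.939° − 11.590° = -188.53° → 171.47° after wrapping to (−180°, 180°].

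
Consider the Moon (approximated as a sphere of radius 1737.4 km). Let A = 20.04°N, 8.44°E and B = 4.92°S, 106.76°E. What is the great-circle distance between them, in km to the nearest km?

Let φ₁ = 0.3498 rad, φ₂ = -0.0859 rad, and Δλ = 1.7160 rad.
cos c = sin φ₁ sin φ₂ + cos φ₁ cos φ₂ cos Δλ = (0.3427)(-0.0858) + (0.9395)(0.9963)(-0.1447) = -0.16483,
so c = arccos(-0.16483) = 1.73638 rad.
Distance = R·c = 1737.4 × 1.7364 ≈ 3017 km.

3017 km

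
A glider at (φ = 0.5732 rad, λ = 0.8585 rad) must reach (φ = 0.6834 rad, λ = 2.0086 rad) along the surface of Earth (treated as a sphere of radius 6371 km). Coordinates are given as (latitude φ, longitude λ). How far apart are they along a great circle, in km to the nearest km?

With latitudes φ₁ = 32.842°, φ₂ = 39.156° and longitude difference Δλ = 65.896°:
cos c = sin φ₁ sin φ₂ + cos φ₁ cos φ₂ cos Δλ = (0.5423)(0.6314) + (0.8402)(0.7754)(0.4084) = 0.60851,
so c = arccos(0.60851) = 0.91662 rad.
Distance = R·c = 6371 × 0.9166 ≈ 5840 km.

5840 km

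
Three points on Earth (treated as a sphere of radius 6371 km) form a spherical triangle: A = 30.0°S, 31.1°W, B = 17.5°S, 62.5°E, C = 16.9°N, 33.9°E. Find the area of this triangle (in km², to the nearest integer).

Side lengths (central angles): a = 0.7759, b = 1.3645, c = 1.4721 rad; semiperimeter s = 1.8063.
By l'Huilier's theorem, tan(E/4) = √[tan(s/2) tan((s−a)/2) tan((s−b)/2) tan((s−c)/2)], giving spherical excess E = 0.6537 rad.
Area = E·R² = 0.6537 × (6371)² ≈ 26535283 km².

26535283 km²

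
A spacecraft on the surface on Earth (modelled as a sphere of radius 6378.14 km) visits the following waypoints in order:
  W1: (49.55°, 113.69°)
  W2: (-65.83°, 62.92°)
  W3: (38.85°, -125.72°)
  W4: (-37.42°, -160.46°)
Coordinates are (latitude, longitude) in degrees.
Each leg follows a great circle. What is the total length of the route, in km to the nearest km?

Leg W1→W2: central angle 2.1250 rad, distance 13553.5 km.
Leg W2→W3: central angle 2.6628 rad, distance 16983.6 km.
Leg W3→W4: central angle 1.4434 rad, distance 9205.9 km.
Total: 13553.5 + 16983.6 + 9205.9 ≈ 39743 km.

39743 km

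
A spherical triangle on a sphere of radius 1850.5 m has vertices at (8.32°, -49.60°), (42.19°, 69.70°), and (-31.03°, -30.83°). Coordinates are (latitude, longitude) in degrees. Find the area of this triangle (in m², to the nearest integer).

3703638 m²

Side lengths (central angles): a = 2.0513, b = 0.7551, c = 1.8355 rad; semiperimeter s = 2.3209.
By l'Huilier's theorem, tan(E/4) = √[tan(s/2) tan((s−a)/2) tan((s−b)/2) tan((s−c)/2)], giving spherical excess E = 1.0816 rad.
Area = E·R² = 1.0816 × (1850.5)² ≈ 3703638 m².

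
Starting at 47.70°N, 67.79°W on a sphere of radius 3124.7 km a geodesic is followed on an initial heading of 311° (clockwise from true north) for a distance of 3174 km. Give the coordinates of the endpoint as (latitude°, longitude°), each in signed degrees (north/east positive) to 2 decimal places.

49.91°, -162.93°

Angular distance δ = d/R = 3174/3124.7 = 1.01578 rad; initial bearing θ = 5.4280 rad.
sin φ₂ = sin φ₁ cos δ + cos φ₁ sin δ cos θ = (0.7396)(0.5270) + (0.6730)(0.8499)(0.6561) = 0.7650, so φ₂ = 49.91°.
Δλ = atan2(sin θ sin δ cos φ₁, cos δ − sin φ₁ sin φ₂) = atan2(-0.4317, -0.0389) = -95.145°.
λ₂ = -67.790° − 95.145° = -162.93°.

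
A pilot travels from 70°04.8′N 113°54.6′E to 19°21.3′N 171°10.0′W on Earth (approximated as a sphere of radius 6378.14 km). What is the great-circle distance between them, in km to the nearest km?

Let φ₁ = 1.2231 rad, φ₂ = 0.3378 rad, and Δλ = 1.3077 rad.
cos c = sin φ₁ sin φ₂ + cos φ₁ cos φ₂ cos Δλ = (0.9402)(0.3314) + (0.3407)(0.9435)(0.2601) = 0.39520,
so c = arccos(0.39520) = 1.16451 rad.
Distance = R·c = 6378.14 × 1.1645 ≈ 7427 km.

7427 km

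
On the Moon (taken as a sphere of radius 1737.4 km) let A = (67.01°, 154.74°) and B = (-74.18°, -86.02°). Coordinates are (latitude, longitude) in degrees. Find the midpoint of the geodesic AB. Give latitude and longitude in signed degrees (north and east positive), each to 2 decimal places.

Central angle δ = 2.7868 rad. Interpolating on the sphere with fraction f = 0.5:
P = [sin((1−f)δ)·A + sin(fδ)·B] / sin δ = 2.8333·A + 2.8333·B in Cartesian coordinates,
giving P = (-0.9472, -0.2983, -0.1177), i.e. latitude -6.76°, longitude -162.52°.

-6.76°, -162.52°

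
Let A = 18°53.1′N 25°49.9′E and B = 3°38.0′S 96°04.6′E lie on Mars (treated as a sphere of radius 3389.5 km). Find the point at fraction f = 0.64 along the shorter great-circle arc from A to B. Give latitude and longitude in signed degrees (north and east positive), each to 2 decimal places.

Central angle δ = 1.2675 rad. Interpolating on the sphere with fraction f = 0.64:
P = [sin((1−f)δ)·A + sin(fδ)·B] / sin δ = 0.4617·A + 0.7598·B in Cartesian coordinates,
giving P = (0.3129, 0.9444, 0.1013), i.e. latitude 5.81°, longitude 71.67°.

5.81°, 71.67°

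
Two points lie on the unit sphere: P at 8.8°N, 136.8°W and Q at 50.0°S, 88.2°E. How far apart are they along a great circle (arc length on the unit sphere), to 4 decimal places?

2.1729

With latitudes φ₁ = 8.800°, φ₂ = -50.000° and longitude difference Δλ = -135.000°:
Haversine: a = sin²(Δφ/2) + cos φ₁ cos φ₂ sin²(Δλ/2) = 0.2410 + (0.9882)(0.6428)(0.8536) = 0.78318.
Central angle c = 2·arcsin(√a) = 2.17288 rad.
On the unit sphere the arc length equals the central angle: 2.1729.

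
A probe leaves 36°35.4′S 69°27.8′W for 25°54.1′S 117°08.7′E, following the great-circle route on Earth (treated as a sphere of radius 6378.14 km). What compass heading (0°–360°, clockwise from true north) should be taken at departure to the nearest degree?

Δλ = -173.392° = -3.0263 rad.
y = sin Δλ · cos φ₂ = (-0.1151)(0.8995) = -0.1035
x = cos φ₁ sin φ₂ − sin φ₁ cos φ₂ cos Δλ = (0.8029)(-0.4368) − (-0.5961)(0.8995)(-0.9934) = -0.8834
θ = atan2(y, x) = -173.32°; adding 360° gives 187°.

187°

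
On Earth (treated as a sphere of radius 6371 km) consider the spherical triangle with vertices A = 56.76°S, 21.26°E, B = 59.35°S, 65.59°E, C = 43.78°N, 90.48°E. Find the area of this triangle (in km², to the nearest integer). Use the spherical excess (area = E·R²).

21067564 km²

Side lengths (central angles): a = 1.8352, b = 2.0245, c = 0.4042 rad; semiperimeter s = 2.1319.
By l'Huilier's theorem, tan(E/4) = √[tan(s/2) tan((s−a)/2) tan((s−b)/2) tan((s−c)/2)], giving spherical excess E = 0.5190 rad.
Area = E·R² = 0.5190 × (6371)² ≈ 21067564 km².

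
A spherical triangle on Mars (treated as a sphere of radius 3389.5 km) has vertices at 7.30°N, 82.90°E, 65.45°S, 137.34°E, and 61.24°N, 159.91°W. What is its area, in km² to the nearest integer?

Side lengths (central angles): a = 2.3544, b = 1.6777, c = 1.4464 rad; semiperimeter s = 2.7392.
By l'Huilier's theorem, tan(E/4) = √[tan(s/2) tan((s−a)/2) tan((s−b)/2) tan((s−c)/2)], giving spherical excess E = 2.3069 rad.
Area = E·R² = 2.3069 × (3389.5)² ≈ 26502915 km².

26502915 km²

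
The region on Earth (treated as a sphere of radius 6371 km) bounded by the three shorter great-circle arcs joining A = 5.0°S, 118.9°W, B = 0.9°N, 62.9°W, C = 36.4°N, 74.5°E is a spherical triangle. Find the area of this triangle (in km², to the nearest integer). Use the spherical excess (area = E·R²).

Side lengths (central angles): a = 2.1933, b = 2.5530, c = 0.9817 rad; semiperimeter s = 2.8640.
By l'Huilier's theorem, tan(E/4) = √[tan(s/2) tan((s−a)/2) tan((s−b)/2) tan((s−c)/2)], giving spherical excess E = 2.5292 rad.
Area = E·R² = 2.5292 × (6371)² ≈ 102661323 km².

102661323 km²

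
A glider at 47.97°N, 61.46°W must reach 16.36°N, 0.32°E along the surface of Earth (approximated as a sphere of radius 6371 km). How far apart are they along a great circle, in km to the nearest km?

In radians: φ₁ = 0.8372, φ₂ = 0.2855, Δλ = 61.780° = 1.0783 rad.
cos c = sin φ₁ sin φ₂ + cos φ₁ cos φ₂ cos Δλ = (0.7428)(0.2817) + (0.6695)(0.9595)(0.4729) = 0.51299,
so c = arccos(0.51299) = 1.03213 rad.
Distance = R·c = 6371 × 1.0321 ≈ 6576 km.

6576 km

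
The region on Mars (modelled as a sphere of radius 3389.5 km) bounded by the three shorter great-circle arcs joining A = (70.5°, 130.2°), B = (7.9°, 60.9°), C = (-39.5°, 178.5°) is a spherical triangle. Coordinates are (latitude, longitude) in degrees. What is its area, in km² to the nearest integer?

Side lengths (central angles): a = 2.0281, b = 2.0133, c = 1.3218 rad; semiperimeter s = 2.6816.
By l'Huilier's theorem, tan(E/4) = √[tan(s/2) tan((s−a)/2) tan((s−b)/2) tan((s−c)/2)], giving spherical excess E = 2.2699 rad.
Area = E·R² = 2.2699 × (3389.5)² ≈ 26078205 km².

26078205 km²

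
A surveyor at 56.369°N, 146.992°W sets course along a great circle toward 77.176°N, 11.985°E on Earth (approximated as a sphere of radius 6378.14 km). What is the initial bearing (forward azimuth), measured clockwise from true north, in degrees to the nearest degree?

Δλ = 158.977° = 2.7747 rad.
y = sin Δλ · cos φ₂ = (0.3587)(0.2220) = 0.0796
x = cos φ₁ sin φ₂ − sin φ₁ cos φ₂ cos Δλ = (0.5538)(0.9751) − (0.8326)(0.2220)(-0.9334) = 0.7125
θ = atan2(y, x) = 6.38°, so the bearing is 6°.

6°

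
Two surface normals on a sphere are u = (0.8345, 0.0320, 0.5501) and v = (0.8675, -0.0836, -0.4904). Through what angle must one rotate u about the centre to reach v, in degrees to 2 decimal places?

u·v = 0.4515; |u| = 1.0000, |v| = 1.0000.
cos θ = (u·v)/(|u||v|) = 0.4515, so θ = 63.16°.

63.16°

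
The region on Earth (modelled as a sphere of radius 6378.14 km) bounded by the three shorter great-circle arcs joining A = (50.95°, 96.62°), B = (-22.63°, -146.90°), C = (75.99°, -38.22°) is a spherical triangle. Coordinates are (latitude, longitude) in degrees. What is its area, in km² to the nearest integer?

Side lengths (central angles): a = 2.0319, b = 0.8685, c = 2.1629 rad; semiperimeter s = 2.5316.
By l'Huilier's theorem, tan(E/4) = √[tan(s/2) tan((s−a)/2) tan((s−b)/2) tan((s−c)/2)], giving spherical excess E = 1.5469 rad.
Area = E·R² = 1.5469 × (6378.14)² ≈ 62929952 km².

62929952 km²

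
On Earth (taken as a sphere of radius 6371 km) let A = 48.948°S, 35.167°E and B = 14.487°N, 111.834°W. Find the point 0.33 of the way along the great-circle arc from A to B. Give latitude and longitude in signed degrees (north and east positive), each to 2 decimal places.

-56.53°, -42.29°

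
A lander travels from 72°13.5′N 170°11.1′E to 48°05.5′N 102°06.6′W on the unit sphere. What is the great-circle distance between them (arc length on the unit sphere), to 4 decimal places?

In radians: φ₁ = 1.2606, φ₂ = 0.8394, Δλ = 87.705° = 1.5307 rad.
cos c = sin φ₁ sin φ₂ + cos φ₁ cos φ₂ cos Δλ = (0.9523)(0.7442) + (0.3053)(0.6679)(0.0400) = 0.71685,
so c = arccos(0.71685) = 0.77152 rad.
On the unit sphere the arc length equals the central angle: 0.7715.

0.7715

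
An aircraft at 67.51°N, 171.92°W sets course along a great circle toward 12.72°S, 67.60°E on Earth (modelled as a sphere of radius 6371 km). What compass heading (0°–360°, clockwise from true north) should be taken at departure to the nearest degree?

With φ₁ = 1.1783, φ₂ = -0.2220, Δλ = -2.1028 rad, the forward-azimuth formula gives
θ = atan2( sin Δλ cos φ₂ , cos φ₁ sin φ₂ − sin φ₁ cos φ₂ cos Δλ ) = atan2(-0.8407, 0.3729) = -66.08°.
Adding 360° brings this into [0°, 360°): 294°.

294°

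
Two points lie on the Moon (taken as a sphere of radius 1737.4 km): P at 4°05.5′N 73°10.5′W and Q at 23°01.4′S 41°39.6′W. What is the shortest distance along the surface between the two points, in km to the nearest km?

1243 km

In radians: φ₁ = 0.0714, φ₂ = -0.4018, Δλ = 31.515° = 0.5500 rad.
Haversine: a = sin²(Δφ/2) + cos φ₁ cos φ₂ sin²(Δλ/2) = 0.0550 + (0.9975)(0.9203)(0.0737) = 0.12265.
Central angle c = 2·arcsin(√a) = 0.71561 rad.
Distance = R·c = 1737.4 × 0.7156 ≈ 1243 km.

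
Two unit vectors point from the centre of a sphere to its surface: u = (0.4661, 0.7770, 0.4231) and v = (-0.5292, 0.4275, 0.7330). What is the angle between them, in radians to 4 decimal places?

1.1641 rad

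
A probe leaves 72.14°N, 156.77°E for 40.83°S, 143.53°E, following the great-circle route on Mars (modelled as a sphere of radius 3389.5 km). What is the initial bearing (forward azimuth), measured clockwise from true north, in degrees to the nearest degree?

With φ₁ = 1.2591, φ₂ = -0.7126, Δλ = -0.2311 rad, the forward-azimuth formula gives
θ = atan2( sin Δλ cos φ₂ , cos φ₁ sin φ₂ − sin φ₁ cos φ₂ cos Δλ ) = atan2(-0.1733, -0.9016) = -169.12°.
Adding 360° brings this into [0°, 360°): 191°.

191°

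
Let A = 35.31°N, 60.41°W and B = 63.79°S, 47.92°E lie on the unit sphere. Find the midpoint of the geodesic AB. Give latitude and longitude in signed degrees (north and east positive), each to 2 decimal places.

The central angle between A and B is δ = 2.2548 rad.
With f = 0.5, the slerp weights are sin((1−f)δ)/sin δ = 1.1655 and sin(fδ)/sin δ = 1.1655.
Weighted sum of the unit vectors: (1.1655)·(0.4030,-0.7096,0.5780) + (1.1655)·(0.2960,0.3278,-0.8972) = (0.8146, -0.4450, -0.3720).
Converting back: φ = atan2(z, √(x²+y²)) = -21.84°, λ = atan2(y, x) = -28.65°.

-21.84°, -28.65°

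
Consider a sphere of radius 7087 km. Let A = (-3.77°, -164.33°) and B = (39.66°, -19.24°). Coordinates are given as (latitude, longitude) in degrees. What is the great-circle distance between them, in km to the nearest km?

16354 km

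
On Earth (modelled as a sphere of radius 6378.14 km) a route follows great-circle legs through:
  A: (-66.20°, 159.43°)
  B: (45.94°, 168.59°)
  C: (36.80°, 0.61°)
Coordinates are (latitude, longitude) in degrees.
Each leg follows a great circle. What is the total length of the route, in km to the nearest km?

23257 km

Leg A→B: central angle 1.9611 rad, distance 12508.0 km.
Leg B→C: central angle 1.6852 rad, distance 10748.5 km.
Total: 12508.0 + 10748.5 ≈ 23257 km.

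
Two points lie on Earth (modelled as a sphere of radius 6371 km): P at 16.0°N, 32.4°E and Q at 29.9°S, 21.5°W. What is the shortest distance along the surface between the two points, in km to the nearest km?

7705 km

With latitudes φ₁ = 16.000°, φ₂ = -29.900° and longitude difference Δλ = -53.900°:
cos c = sin φ₁ sin φ₂ + cos φ₁ cos φ₂ cos Δλ = (0.2756)(-0.4985) + (0.9613)(0.8669)(0.5892) = 0.35358,
so c = arccos(0.35358) = 1.20940 rad.
Distance = R·c = 6371 × 1.2094 ≈ 7705 km.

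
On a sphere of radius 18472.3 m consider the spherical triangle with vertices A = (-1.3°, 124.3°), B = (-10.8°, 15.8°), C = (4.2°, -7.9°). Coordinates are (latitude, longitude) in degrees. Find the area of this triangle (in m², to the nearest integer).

146832467 m²

Side lengths (central angles): a = 0.4879, b = 2.3069, c = 1.8832 rad; semiperimeter s = 2.3390.
By l'Huilier's theorem, tan(E/4) = √[tan(s/2) tan((s−a)/2) tan((s−b)/2) tan((s−c)/2)], giving spherical excess E = 0.4303 rad.
Area = E·R² = 0.4303 × (18472.3)² ≈ 146832467 m².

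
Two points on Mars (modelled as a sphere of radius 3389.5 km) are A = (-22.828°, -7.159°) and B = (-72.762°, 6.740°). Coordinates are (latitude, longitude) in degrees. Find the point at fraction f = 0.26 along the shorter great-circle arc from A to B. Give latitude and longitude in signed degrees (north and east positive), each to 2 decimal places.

Central angle δ = 0.8819 rad. Interpolating on the sphere with fraction f = 0.26:
P = [sin((1−f)δ)·A + sin(fδ)·B] / sin δ = 0.7867·A + 0.2944·B in Cartesian coordinates,
giving P = (0.8060, -0.0801, -0.5864), i.e. latitude -35.90°, longitude -5.68°.

-35.90°, -5.68°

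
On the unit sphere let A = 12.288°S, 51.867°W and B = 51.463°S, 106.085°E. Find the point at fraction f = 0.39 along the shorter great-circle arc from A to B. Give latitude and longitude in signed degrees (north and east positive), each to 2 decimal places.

-54.26°, -34.14°

Central angle δ = 1.9799 rad. Interpolating on the sphere with fraction f = 0.39:
P = [sin((1−f)δ)·A + sin(fδ)·B] / sin δ = 1.0189·A + 0.7604·B in Cartesian coordinates,
giving P = (0.4835, -0.3279, -0.8116), i.e. latitude -54.26°, longitude -34.14°.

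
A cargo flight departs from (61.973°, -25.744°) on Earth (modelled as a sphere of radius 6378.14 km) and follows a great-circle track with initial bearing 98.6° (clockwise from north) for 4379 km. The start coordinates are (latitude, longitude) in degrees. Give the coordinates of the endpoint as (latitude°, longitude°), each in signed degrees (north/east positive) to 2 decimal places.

39.66°, 28.75°

Angular distance δ = d/R = 4379/6378.14 = 0.68656 rad; initial bearing θ = 1.7209 rad.
sin φ₂ = sin φ₁ cos δ + cos φ₁ sin δ cos θ = (0.8827)(0.7734) + (0.4699)(0.6339)(-0.1495) = 0.6382, so φ₂ = 39.66°.
Δλ = atan2(sin θ sin δ cos φ₁, cos δ − sin φ₁ sin φ₂) = atan2(0.2945, 0.2101) = 54.498°.
λ₂ = -25.744° + 54.498° = 28.75°.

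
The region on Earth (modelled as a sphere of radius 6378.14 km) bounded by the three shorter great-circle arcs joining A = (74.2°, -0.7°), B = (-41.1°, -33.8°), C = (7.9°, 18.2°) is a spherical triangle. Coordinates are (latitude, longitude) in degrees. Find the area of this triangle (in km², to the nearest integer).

35690140 km²

Side lengths (central angles): a = 1.1927, b = 1.1730, c = 2.0495 rad; semiperimeter s = 2.2076.
By l'Huilier's theorem, tan(E/4) = √[tan(s/2) tan((s−a)/2) tan((s−b)/2) tan((s−c)/2)], giving spherical excess E = 0.8773 rad.
Area = E·R² = 0.8773 × (6378.14)² ≈ 35690140 km².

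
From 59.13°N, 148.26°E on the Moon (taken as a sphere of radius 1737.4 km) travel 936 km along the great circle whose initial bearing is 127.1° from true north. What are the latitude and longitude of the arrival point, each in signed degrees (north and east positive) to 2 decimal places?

Angular distance δ = d/R = 936/1737.4 = 0.53874 rad; initial bearing θ = 2.2183 rad.
sin φ₂ = sin φ₁ cos δ + cos φ₁ sin δ cos θ = (0.8583)(0.8584) + (0.5131)(0.5131)(-0.6032) = 0.5780, so φ₂ = 35.31°.
Δλ = atan2(sin θ sin δ cos φ₁, cos δ − sin φ₁ sin φ₂) = atan2(0.2100, 0.3623) = 30.095°.
λ₂ = 148.260° + 30.095° = 178.36°.

35.31°, 178.36°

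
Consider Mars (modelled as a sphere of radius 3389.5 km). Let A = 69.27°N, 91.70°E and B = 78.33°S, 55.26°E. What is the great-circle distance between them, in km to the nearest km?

8822 km

With latitudes φ₁ = 69.270°, φ₂ = -78.330° and longitude difference Δλ = -36.440°:
cos c = sin φ₁ sin φ₂ + cos φ₁ cos φ₂ cos Δλ = (0.9353)(-0.9793) + (0.3540)(0.2023)(0.8045) = -0.85833,
so c = arccos(-0.85833) = 2.60280 rad.
Distance = R·c = 3389.5 × 2.6028 ≈ 8822 km.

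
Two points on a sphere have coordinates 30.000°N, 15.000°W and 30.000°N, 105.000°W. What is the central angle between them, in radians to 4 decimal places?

1.3181 rad

Let φ₁ = 0.5236 rad, φ₂ = 0.5236 rad, and Δλ = -1.5708 rad.
cos c = sin φ₁ sin φ₂ + cos φ₁ cos φ₂ cos Δλ = (0.5000)(0.5000) + (0.8660)(0.8660)(-0.0000) = 0.25000,
so c = arccos(0.25000) = 1.31812 rad.
So the angular separation is 1.3181 rad.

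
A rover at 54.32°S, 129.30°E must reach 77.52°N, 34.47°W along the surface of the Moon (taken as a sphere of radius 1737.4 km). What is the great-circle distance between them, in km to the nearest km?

In radians: φ₁ = -0.9481, φ₂ = 1.3530, Δλ = -163.770° = -2.8583 rad.
Haversine: a = sin²(Δφ/2) + cos φ₁ cos φ₂ sin²(Δλ/2) = 0.8335 + (0.5833)(0.2161)(0.9801) = 0.95706.
Central angle c = 2·arcsin(√a) = 2.72411 rad.
Distance = R·c = 1737.4 × 2.7241 ≈ 4733 km.

4733 km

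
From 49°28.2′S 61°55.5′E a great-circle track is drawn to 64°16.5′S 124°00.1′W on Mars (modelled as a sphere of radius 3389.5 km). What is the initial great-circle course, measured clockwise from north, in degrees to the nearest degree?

177°

With φ₁ = -0.8634, φ₂ = -1.1218, Δλ = 3.0382 rad, the forward-azimuth formula gives
θ = atan2( sin Δλ cos φ₂ , cos φ₁ sin φ₂ − sin φ₁ cos φ₂ cos Δλ ) = atan2(0.0448, -0.9136) = 177.19°.
So the initial bearing is 177°.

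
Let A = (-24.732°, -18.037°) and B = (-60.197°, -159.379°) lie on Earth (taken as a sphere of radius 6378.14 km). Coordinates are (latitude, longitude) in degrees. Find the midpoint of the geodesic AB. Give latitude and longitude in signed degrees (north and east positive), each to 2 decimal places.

-64.78°, -48.87°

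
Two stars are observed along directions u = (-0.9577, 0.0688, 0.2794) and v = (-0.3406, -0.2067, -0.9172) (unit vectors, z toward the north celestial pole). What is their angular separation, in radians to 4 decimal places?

u·v = 0.0557; |u| = 1.0000, |v| = 1.0000.
cos θ = (u·v)/(|u||v|) = 0.0557, so θ = 1.5151 rad.

1.5151 rad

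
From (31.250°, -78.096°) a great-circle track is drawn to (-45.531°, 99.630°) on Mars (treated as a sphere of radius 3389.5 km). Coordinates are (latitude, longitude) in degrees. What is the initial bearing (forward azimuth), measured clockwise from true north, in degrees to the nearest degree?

With φ₁ = 0.5454, φ₂ = -0.7947, Δλ = 3.1019 rad, the forward-azimuth formula gives
θ = atan2( sin Δλ cos φ₂ , cos φ₁ sin φ₂ − sin φ₁ cos φ₂ cos Δλ ) = atan2(0.0278, -0.2470) = 173.58°.
So the initial bearing is 174°.

174°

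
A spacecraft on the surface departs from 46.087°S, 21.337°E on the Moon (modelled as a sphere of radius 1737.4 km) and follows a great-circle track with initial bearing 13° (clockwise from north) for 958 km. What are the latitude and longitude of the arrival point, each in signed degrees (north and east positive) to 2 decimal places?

Angular distance δ = d/R = 958/1737.4 = 0.55140 rad; initial bearing θ = 0.2269 rad.
sin φ₂ = sin φ₁ cos δ + cos φ₁ sin δ cos θ = (-0.7204)(0.8518) + (0.6936)(0.5239)(0.9744) = -0.2596, so φ₂ = -15.05°.
Δλ = atan2(sin θ sin δ cos φ₁, cos δ − sin φ₁ sin φ₂) = atan2(0.0817, 0.6648) = 7.009°.
λ₂ = 21.337° + 7.009° = 28.35°.

-15.05°, 28.35°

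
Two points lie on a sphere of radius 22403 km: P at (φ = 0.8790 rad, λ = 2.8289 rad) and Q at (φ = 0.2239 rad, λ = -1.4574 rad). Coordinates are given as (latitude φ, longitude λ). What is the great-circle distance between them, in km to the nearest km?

Let φ₁ = 0.8790 rad, φ₂ = 0.2239 rad, and Δλ = 1.9969 rad.
cos c = sin φ₁ sin φ₂ + cos φ₁ cos φ₂ cos Δλ = (0.7701)(0.2220) + (0.6379)(0.9750)(-0.4133) = -0.08609,
so c = arccos(-0.08609) = 1.65699 rad.
Distance = R·c = 22403 × 1.6570 ≈ 37122 km.

37122 km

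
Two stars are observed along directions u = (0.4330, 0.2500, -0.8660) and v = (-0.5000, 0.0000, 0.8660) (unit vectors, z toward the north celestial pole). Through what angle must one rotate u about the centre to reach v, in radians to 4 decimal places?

u·v = -0.9665; |u| = 1.0000, |v| = 1.0000.
cos θ = (u·v)/(|u||v|) = -0.9665, so θ = 2.8820 rad.

2.8820 rad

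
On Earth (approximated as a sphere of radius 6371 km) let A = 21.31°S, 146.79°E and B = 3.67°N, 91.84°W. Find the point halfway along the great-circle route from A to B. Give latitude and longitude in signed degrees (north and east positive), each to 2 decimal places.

-17.55°, -149.02°

Central angle δ = 2.1028 rad. Interpolating on the sphere with fraction f = 0.5:
P = [sin((1−f)δ)·A + sin(fδ)·B] / sin δ = 1.0073·A + 1.0073·B in Cartesian coordinates,
giving P = (-0.8174, -0.4907, -0.3016), i.e. latitude -17.55°, longitude -149.02°.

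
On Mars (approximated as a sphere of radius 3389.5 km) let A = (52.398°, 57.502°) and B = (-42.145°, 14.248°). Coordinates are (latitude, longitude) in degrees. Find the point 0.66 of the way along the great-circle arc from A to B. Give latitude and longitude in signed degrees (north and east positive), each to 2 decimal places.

The central angle between A and B is δ = 1.7743 rad.
With f = 0.66, the slerp weights are sin((1−f)δ)/sin δ = 0.5793 and sin(fδ)/sin δ = 0.9406.
Weighted sum of the unit vectors: (0.5793)·(0.3278,0.5146,0.7923) + (0.9406)·(0.7186,0.1825,-0.6710) = (0.8658, 0.4698, -0.1722).
Converting back: φ = atan2(z, √(x²+y²)) = -9.91°, λ = atan2(y, x) = 28.48°.

-9.91°, 28.48°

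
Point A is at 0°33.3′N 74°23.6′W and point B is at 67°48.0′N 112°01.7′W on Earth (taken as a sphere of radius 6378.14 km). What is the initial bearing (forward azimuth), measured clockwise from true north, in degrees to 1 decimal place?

Δλ = -37.635° = -0.6569 rad.
y = sin Δλ · cos φ₂ = (-0.6106)(0.3778) = -0.2307
x = cos φ₁ sin φ₂ − sin φ₁ cos φ₂ cos Δλ = (1.0000)(0.9259) − (0.0097)(0.3778)(0.7919) = 0.9229
θ = atan2(y, x) = -14.04°; adding 360° gives 346.0°.

346.0°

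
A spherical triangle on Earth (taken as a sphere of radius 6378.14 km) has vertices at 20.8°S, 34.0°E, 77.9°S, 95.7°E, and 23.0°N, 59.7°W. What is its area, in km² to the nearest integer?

67044587 km²

Side lengths (central angles): a = 2.1622, b = 1.7663, c = 1.1151 rad; semiperimeter s = 2.5218.
By l'Huilier's theorem, tan(E/4) = √[tan(s/2) tan((s−a)/2) tan((s−b)/2) tan((s−c)/2)], giving spherical excess E = 1.6481 rad.
Area = E·R² = 1.6481 × (6378.14)² ≈ 67044587 km².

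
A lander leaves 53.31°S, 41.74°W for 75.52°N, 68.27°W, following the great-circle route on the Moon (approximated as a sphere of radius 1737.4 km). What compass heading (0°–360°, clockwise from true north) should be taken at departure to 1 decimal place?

351.6°

Δλ = -26.530° = -0.4630 rad.
y = sin Δλ · cos φ₂ = (-0.4467)(0.2500) = -0.1117
x = cos φ₁ sin φ₂ − sin φ₁ cos φ₂ cos Δλ = (0.5975)(0.9682) − (-0.8019)(0.2500)(0.8947) = 0.7579
θ = atan2(y, x) = -8.38°; adding 360° gives 351.6°.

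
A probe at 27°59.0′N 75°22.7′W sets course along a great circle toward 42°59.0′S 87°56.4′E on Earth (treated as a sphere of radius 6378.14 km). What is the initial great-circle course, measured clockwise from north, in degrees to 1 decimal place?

142.5°

Δλ = 163.318° = 2.8504 rad.
y = sin Δλ · cos φ₂ = (0.2871)(0.7316) = 0.2100
x = cos φ₁ sin φ₂ − sin φ₁ cos φ₂ cos Δλ = (0.8831)(-0.6818) − (0.4692)(0.7316)(-0.9579) = -0.2733
θ = atan2(y, x) = 142.46°, so the bearing is 142.5°.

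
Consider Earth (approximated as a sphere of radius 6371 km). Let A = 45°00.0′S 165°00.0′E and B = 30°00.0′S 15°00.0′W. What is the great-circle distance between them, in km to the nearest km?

In radians: φ₁ = -0.7854, φ₂ = -0.5236, Δλ = -180.000° = -3.1416 rad.
cos c = sin φ₁ sin φ₂ + cos φ₁ cos φ₂ cos Δλ = (-0.7071)(-0.5000) + (0.7071)(0.8660)(-1.0000) = -0.25882,
so c = arccos(-0.25882) = 1.83260 rad.
Distance = R·c = 6371 × 1.8326 ≈ 11675 km.

11675 km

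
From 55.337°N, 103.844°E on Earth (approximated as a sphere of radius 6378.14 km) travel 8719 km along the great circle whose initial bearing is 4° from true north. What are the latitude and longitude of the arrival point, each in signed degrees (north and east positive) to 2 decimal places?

Angular distance δ = d/R = 8719/6378.14 = 1.36701 rad; initial bearing θ = 0.0698 rad.
sin φ₂ = sin φ₁ cos δ + cos φ₁ sin δ cos θ = (0.8225)(0.2024) + (0.5687)(0.9793)(0.9976) = 0.7221, so φ₂ = 46.23°.
Δλ = atan2(sin θ sin δ cos φ₁, cos δ − sin φ₁ sin φ₂) = atan2(0.0389, -0.3915) = 174.333°.
λ₂ = 103.844° + 174.333° = 278.18° → -81.82° after wrapping to (−180°, 180°].

46.23°, -81.82°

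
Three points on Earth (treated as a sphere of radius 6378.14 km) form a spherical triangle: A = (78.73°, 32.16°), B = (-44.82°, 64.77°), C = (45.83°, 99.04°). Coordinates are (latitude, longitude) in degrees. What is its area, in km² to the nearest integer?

29704057 km²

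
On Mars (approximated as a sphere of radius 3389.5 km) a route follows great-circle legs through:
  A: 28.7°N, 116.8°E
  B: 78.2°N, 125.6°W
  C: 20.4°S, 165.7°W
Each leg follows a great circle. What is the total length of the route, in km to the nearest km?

9965 km

Leg A→B: central angle 1.1735 rad, distance 3977.4 km.
Leg B→C: central angle 1.7666 rad, distance 5988.0 km.
Total: 3977.4 + 5988.0 ≈ 9965 km.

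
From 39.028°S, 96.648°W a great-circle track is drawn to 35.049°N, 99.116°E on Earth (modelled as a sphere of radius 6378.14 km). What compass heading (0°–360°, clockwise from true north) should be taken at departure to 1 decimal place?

Δλ = -164.236° = -2.8665 rad.
y = sin Δλ · cos φ₂ = (-0.2717)(0.8187) = -0.2224
x = cos φ₁ sin φ₂ − sin φ₁ cos φ₂ cos Δλ = (0.7768)(0.5743) − (-0.6297)(0.8187)(-0.9624) = -0.0500
θ = atan2(y, x) = -102.67°; adding 360° gives 257.3°.

257.3°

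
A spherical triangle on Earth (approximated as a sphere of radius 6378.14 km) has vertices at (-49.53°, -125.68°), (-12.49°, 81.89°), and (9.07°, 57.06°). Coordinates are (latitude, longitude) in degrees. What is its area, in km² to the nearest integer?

29064348 km²

Side lengths (central angles): a = 0.5718, b = 2.4343, c = 1.9793 rad; semiperimeter s = 2.4927.
By l'Huilier's theorem, tan(E/4) = √[tan(s/2) tan((s−a)/2) tan((s−b)/2) tan((s−c)/2)], giving spherical excess E = 0.7145 rad.
Area = E·R² = 0.7145 × (6378.14)² ≈ 29064348 km².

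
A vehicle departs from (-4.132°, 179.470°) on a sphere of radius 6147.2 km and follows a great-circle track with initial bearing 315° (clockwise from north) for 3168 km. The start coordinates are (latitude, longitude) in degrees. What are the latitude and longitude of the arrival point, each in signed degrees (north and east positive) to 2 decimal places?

Angular distance δ = d/R = 3168/6147.2 = 0.51536 rad; initial bearing θ = 5.4978 rad.
sin φ₂ = sin φ₁ cos δ + cos φ₁ sin δ cos θ = (-0.0721)(0.8701) + (0.9974)(0.4928)(0.7071) = 0.2849, so φ₂ = 16.55°.
Δλ = atan2(sin θ sin δ cos φ₁, cos δ − sin φ₁ sin φ₂) = atan2(-0.3476, 0.8906) = -21.319°.
λ₂ = 179.470° − 21.319° = 158.15°.

16.55°, 158.15°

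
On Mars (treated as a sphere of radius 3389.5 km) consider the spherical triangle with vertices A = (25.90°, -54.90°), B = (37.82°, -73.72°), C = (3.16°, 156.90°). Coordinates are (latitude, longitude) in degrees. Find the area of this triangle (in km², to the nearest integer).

353017 km²

Side lengths (central angles): a = 2.0563, b = 2.4028, c = 0.3469 rad; semiperimeter s = 2.4030.
By l'Huilier's theorem, tan(E/4) = √[tan(s/2) tan((s−a)/2) tan((s−b)/2) tan((s−c)/2)], giving spherical excess E = 0.0307 rad.
Area = E·R² = 0.0307 × (3389.5)² ≈ 353017 km².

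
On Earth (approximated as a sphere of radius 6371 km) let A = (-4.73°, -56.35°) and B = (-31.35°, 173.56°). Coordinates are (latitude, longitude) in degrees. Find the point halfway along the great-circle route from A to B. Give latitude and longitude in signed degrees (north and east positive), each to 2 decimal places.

-37.29°, -111.99°

The central angle between A and B is δ = 2.1004 rad.
With f = 0.5, the slerp weights are sin((1−f)δ)/sin δ = 1.0052 and sin(fδ)/sin δ = 1.0052.
Weighted sum of the unit vectors: (1.0052)·(0.5522,-0.8296,-0.0825) + (1.0052)·(-0.8486,0.0958,-0.5203) = (-0.2979, -0.7377, -0.6059).
Converting back: φ = atan2(z, √(x²+y²)) = -37.29°, λ = atan2(y, x) = -111.99°.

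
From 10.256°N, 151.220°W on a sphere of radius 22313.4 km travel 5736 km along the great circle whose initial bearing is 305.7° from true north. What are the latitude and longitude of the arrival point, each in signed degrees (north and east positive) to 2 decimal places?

18.55°, -163.80°

Angular distance δ = d/R = 5736/22313.4 = 0.25707 rad; initial bearing θ = 5.3355 rad.
sin φ₂ = sin φ₁ cos δ + cos φ₁ sin δ cos θ = (0.1780)(0.9671) + (0.9840)(0.2542)(0.5835) = 0.3182, so φ₂ = 18.55°.
Δλ = atan2(sin θ sin δ cos φ₁, cos δ − sin φ₁ sin φ₂) = atan2(-0.2032, 0.9105) = -12.579°.
λ₂ = -151.220° − 12.579° = -163.80°.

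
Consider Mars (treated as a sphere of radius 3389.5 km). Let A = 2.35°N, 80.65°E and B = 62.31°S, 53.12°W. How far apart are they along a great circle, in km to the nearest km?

With latitudes φ₁ = 2.350°, φ₂ = -62.310° and longitude difference Δλ = -133.770°:
cos c = sin φ₁ sin φ₂ + cos φ₁ cos φ₂ cos Δλ = (0.0410)(-0.8855) + (0.9992)(0.4647)(-0.6918) = -0.35749,
so c = arccos(-0.35749) = 1.93638 rad.
Distance = R·c = 3389.5 × 1.9364 ≈ 6563 km.

6563 km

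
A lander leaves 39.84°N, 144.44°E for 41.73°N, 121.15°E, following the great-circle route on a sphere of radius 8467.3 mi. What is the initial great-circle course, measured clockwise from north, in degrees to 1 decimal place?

283.7°

With φ₁ = 0.6953, φ₂ = 0.7283, Δλ = -0.4065 rad, the forward-azimuth formula gives
θ = atan2( sin Δλ cos φ₂ , cos φ₁ sin φ₂ − sin φ₁ cos φ₂ cos Δλ ) = atan2(-0.2951, 0.0719) = -76.30°.
Adding 360° brings this into [0°, 360°): 283.7°.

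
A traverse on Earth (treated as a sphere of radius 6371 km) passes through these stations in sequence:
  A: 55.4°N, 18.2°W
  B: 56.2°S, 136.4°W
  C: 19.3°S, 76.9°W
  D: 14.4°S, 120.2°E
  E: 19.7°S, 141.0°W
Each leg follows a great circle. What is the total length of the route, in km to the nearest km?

48837 km

Leg A→B: central angle 2.5558 rad, distance 16283.2 km.
Leg B→C: central angle 0.9990 rad, distance 6364.8 km.
Leg C→D: central angle 2.4841 rad, distance 15826.4 km.
Leg D→E: central angle 1.6265 rad, distance 10362.4 km.
Total: 16283.2 + 6364.8 + 15826.4 + 10362.4 ≈ 48837 km.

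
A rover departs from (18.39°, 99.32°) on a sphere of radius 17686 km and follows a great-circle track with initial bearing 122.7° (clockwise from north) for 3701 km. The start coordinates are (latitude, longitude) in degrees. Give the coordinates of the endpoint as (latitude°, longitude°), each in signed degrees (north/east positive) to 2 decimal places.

Angular distance δ = d/R = 3701/17686 = 0.20926 rad; initial bearing θ = 2.1415 rad.
sin φ₂ = sin φ₁ cos δ + cos φ₁ sin δ cos θ = (0.3155)(0.9782) + (0.9489)(0.2077)(-0.5402) = 0.2021, so φ₂ = 11.66°.
Δλ = atan2(sin θ sin δ cos φ₁, cos δ − sin φ₁ sin φ₂) = atan2(0.1659, 0.9144) = 10.282°.
λ₂ = 99.320° + 10.282° = 109.60°.

11.66°, 109.60°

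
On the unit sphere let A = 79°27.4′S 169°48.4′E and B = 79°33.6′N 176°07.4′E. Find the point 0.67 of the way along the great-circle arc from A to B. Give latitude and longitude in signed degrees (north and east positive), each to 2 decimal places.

The central angle between A and B is δ = 2.7759 rad.
With f = 0.67, the slerp weights are sin((1−f)δ)/sin δ = 2.2183 and sin(fδ)/sin δ = 2.6806.
Weighted sum of the unit vectors: (2.2183)·(-0.1801,0.0324,-0.9831) + (2.6806)·(-0.1808,0.0123,0.9834) = (-0.8841, 0.1047, 0.4554).
Converting back: φ = atan2(z, √(x²+y²)) = 27.09°, λ = atan2(y, x) = 173.25°.

27.09°, 173.25°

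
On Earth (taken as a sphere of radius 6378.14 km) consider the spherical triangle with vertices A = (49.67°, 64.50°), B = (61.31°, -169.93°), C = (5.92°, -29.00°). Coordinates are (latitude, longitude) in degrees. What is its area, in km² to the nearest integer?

47285307 km²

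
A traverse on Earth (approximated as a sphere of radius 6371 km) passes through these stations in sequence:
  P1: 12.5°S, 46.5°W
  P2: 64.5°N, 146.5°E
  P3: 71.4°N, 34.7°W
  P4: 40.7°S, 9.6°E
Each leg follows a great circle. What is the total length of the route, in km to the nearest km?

Leg P1→P2: central angle 2.2204 rad, distance 14146.3 km.
Leg P2→P3: central angle 0.7696 rad, distance 4903.4 km.
Leg P3→P4: central angle 2.0319 rad, distance 12945.5 km.
Total: 14146.3 + 4903.4 + 12945.5 ≈ 31995 km.

31995 km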